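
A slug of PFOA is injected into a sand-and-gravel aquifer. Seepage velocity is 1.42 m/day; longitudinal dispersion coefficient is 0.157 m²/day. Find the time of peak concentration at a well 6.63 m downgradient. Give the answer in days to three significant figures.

4.59 days

For the 1D instantaneous-source solution, setting ∂C/∂t = 0 at fixed x gives v²t² + 2Dt − x² = 0, so t = (√(D² + v²x²) − D)/v².
√(D² + v²x²) = √(0.157² + 1.42² × 6.63²) = 9.416; v² = 2.0164.
t = (9.416 − 0.157)/2.0164 = 4.59 days (vs. the pure-advection estimate x/v = 4.67 d).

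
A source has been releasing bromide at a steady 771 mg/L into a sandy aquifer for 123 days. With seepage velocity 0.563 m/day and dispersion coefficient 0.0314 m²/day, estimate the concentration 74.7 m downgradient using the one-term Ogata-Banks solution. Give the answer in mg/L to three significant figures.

For a continuous step input, C/C₀ ≈ ½·erfc((x−vt)/(2√(Dt))).
vt = 0.563 × 123 = 69.249 m and 2√(Dt) = 2√(0.0314 × 123) = 3.930 m.
Argument (x−vt)/(2√(Dt)) = (74.7 − 69.249)/3.930 = 1.387; ½·erfc(1.387) = 0.02491.
C = 771 × 0.02491 = 19.2 mg/L.

19.2 mg/L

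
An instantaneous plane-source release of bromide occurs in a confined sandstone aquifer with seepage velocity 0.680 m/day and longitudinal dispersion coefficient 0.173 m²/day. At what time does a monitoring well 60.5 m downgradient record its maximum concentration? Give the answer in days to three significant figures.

For the 1D instantaneous-source solution, setting ∂C/∂t = 0 at fixed x gives v²t² + 2Dt − x² = 0, so t = (√(D² + v²x²) − D)/v².
√(D² + v²x²) = √(0.173² + 0.680² × 60.5²) = 41.14; v² = 0.4624.
t = (41.14 − 0.173)/0.4624 = 88.6 days (vs. the pure-advection estimate x/v = 89.0 d).

88.6 days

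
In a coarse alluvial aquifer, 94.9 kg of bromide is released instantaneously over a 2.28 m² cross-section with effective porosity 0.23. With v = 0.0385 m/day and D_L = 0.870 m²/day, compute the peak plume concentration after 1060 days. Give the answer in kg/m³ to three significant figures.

1.68 kg/m³

The peak of an instantaneous 1D plume sits at x = vt; there the Gaussian factor is 1 and C_max = M/(n_e·A·√(4πDt)), where n_e·A is the pore area the mass is dissolved in.
√(4πDt) = √(4π × 0.870 × 1060) = 107.7 m, so C_max = 94.9/(0.23 × 2.28 × 107.7) = 1.68 kg/m³.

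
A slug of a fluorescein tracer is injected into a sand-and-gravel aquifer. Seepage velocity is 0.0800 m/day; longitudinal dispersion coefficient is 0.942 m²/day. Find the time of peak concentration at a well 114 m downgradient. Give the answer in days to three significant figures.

1290 days

For the 1D instantaneous-source solution, setting ∂C/∂t = 0 at fixed x gives v²t² + 2Dt − x² = 0, so t = (√(D² + v²x²) − D)/v².
√(D² + v²x²) = √(0.942² + 0.0800² × 114²) = 9.169; v² = 0.0064.
t = (9.169 − 0.942)/0.0064 = 1290 days (vs. the pure-advection estimate x/v = 1420 d).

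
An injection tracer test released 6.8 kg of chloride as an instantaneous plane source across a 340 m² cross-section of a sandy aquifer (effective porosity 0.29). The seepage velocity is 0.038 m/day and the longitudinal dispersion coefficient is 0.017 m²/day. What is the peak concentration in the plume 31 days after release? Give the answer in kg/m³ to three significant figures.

0.0268 kg/m³

The peak of an instantaneous 1D plume sits at x = vt; there the Gaussian factor is 1 and C_max = M/(n_e·A·√(4πDt)), where n_e·A is the pore area the mass is dissolved in.
√(4πDt) = √(4π × 0.017 × 31) = 2.573 m, so C_max = 6.8/(0.29 × 340 × 2.573) = 0.0268 kg/m³.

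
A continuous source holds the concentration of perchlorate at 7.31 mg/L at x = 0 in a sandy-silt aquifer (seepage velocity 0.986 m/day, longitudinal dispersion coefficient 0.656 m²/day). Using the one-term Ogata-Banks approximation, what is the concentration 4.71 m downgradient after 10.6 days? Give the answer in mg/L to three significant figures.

6.86 mg/L

For a continuous step input, C/C₀ ≈ ½·erfc((x−vt)/(2√(Dt))).
vt = 0.986 × 10.6 = 10.4516 m and 2√(Dt) = 2√(0.656 × 10.6) = 5.274 m.
Argument (x−vt)/(2√(Dt)) = (4.71 − 10.4516)/5.274 = -1.089; ½·erfc(-1.089) = 0.9382.
C = 7.31 × 0.9382 = 6.86 mg/L.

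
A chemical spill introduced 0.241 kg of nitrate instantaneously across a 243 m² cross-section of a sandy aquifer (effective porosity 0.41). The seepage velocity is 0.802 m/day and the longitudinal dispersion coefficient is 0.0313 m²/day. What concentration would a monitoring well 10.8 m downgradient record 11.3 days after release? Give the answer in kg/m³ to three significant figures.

0.000136 kg/m³

For an instantaneous plane source, C(x,t) = M/(n_e·A·√(4πDt)) · exp(−(x−vt)²/(4Dt)), with n_e·A the pore (flow) area.
Plume center vt = 0.802 × 11.3 = 9.0626 m, so the well at 10.8 m is 1.7374 m downgradient of the peak.
√(4πDt) = 2.108 m, giving peak height M/(n_e·A·√(4πDt)) = 0.241/(0.41 × 243 × 2.108) = 0.001148 kg/m³.
(x−vt)²/(4Dt) = (1.7374)²/(4 × 0.0313 × 11.3) = 2.134; exp(−2.134) = 0.1184.
C = 0.001148 × 0.1184 = 0.000136 kg/m³.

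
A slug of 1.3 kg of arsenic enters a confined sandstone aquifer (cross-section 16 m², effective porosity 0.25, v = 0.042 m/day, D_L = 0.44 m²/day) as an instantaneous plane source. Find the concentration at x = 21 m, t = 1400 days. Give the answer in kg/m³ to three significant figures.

0.00207 kg/m³

For an instantaneous plane source, C(x,t) = M/(n_e·A·√(4πDt)) · exp(−(x−vt)²/(4Dt)), with n_e·A the pore (flow) area.
Plume center vt = 0.042 × 1400 = 58.8 m, so the well at 21 m is 37.8 m upgradient of the peak.
√(4πDt) = 87.98 m, giving peak height M/(n_e·A·√(4πDt)) = 1.3/(0.25 × 16 × 87.98) = 0.003694 kg/m³.
(x−vt)²/(4Dt) = (-37.8)²/(4 × 0.44 × 1400) = 0.5799; exp(−0.5799) = 0.5600.
C = 0.003694 × 0.5600 = 0.00207 kg/m³.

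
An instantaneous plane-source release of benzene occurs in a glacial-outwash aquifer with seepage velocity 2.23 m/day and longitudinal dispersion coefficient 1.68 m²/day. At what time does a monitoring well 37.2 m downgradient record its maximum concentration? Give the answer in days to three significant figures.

For the 1D instantaneous-source solution, setting ∂C/∂t = 0 at fixed x gives v²t² + 2Dt − x² = 0, so t = (√(D² + v²x²) − D)/v².
√(D² + v²x²) = √(1.68² + 2.23² × 37.2²) = 82.97; v² = 4.9729.
t = (82.97 − 1.68)/4.9729 = 16.3 days (vs. the pure-advection estimate x/v = 16.7 d).

16.3 days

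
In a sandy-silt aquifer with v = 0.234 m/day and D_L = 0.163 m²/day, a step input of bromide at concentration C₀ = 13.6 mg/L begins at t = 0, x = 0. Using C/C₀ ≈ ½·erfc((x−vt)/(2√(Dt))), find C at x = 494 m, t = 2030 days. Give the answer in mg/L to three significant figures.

For a continuous step input, C/C₀ ≈ ½·erfc((x−vt)/(2√(Dt))).
vt = 0.234 × 2030 = 475.02 m and 2√(Dt) = 2√(0.163 × 2030) = 36.38 m.
Argument (x−vt)/(2√(Dt)) = (494 − 475.02)/36.38 = 0.5217; ½·erfc(0.5217) = 0.2303.
C = 13.6 × 0.2303 = 3.13 mg/L.

3.13 mg/L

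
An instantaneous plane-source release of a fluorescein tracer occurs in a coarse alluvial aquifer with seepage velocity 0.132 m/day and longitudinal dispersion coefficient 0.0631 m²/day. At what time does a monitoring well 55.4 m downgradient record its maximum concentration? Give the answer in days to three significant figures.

For the 1D instantaneous-source solution, setting ∂C/∂t = 0 at fixed x gives v²t² + 2Dt − x² = 0, so t = (√(D² + v²x²) − D)/v².
√(D² + v²x²) = √(0.0631² + 0.132² × 55.4²) = 7.313; v² = 0.017424.
t = (7.313 − 0.0631)/0.017424 = 416 days (vs. the pure-advection estimate x/v = 420 d).

416 days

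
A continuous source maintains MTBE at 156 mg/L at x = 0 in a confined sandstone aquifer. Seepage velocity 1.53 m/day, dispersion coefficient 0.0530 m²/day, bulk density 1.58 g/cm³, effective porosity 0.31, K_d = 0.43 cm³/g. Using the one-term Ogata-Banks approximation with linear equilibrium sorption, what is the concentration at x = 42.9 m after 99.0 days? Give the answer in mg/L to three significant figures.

155 mg/L

Retardation factor R = 1 + ρ_b·K_d/n = 1 + 1.58 × 0.43/0.31 = 3.192.
Sorption retards both mechanisms: v_R = v/R = 0.4793 m/day, D_R = D/R = 0.01660 m²/day.
v_R·t = 0.4793 × 99.0 = 47.4507 m; 2√(D_R t) = 2.564 m; argument = (42.9 − 47.4507)/2.564 = -1.775.
C = C₀ × ½·erfc(-1.775) = 156 × 0.9940 = 155 mg/L.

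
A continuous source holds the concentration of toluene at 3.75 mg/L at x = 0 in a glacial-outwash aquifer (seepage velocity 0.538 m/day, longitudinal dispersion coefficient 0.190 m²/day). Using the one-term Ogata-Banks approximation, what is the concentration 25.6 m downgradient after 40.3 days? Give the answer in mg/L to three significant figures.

For a continuous step input, C/C₀ ≈ ½·erfc((x−vt)/(2√(Dt))).
vt = 0.538 × 40.3 = 21.6814 m and 2√(Dt) = 2√(0.190 × 40.3) = 5.534 m.
Argument (x−vt)/(2√(Dt)) = (25.6 − 21.6814)/5.534 = 0.7081; ½·erfc(0.7081) = 0.1583.
C = 3.75 × 0.1583 = 0.594 mg/L.

0.594 mg/L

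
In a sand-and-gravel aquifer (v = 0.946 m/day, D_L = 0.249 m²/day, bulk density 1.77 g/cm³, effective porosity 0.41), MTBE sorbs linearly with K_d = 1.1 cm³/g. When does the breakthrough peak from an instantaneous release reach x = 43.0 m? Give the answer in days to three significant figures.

260 days

Retardation factor R = 1 + ρ_b·K_d/n = 1 + 1.77 × 1.1/0.41 = 5.749.
Sorption retards both mechanisms: v_R = v/R = 0.1646 m/day, D_R = D/R = 0.04331 m²/day.
Peak time from v_R²t² + 2D_R t − x² = 0: t = (√(D_R² + v_R²x²) − D_R)/v_R².
√(D_R² + v_R²x²) = √(0.04331² + 0.1646² × 43.0²) = 7.078; v_R² = 0.02709.
t = (7.078 − 0.04331)/0.02709 = 260 days.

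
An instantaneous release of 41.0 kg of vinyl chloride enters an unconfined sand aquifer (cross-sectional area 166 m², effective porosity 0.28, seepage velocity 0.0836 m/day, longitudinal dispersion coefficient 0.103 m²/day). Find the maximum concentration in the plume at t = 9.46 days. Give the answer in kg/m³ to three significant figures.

The peak of an instantaneous 1D plume sits at x = vt; there the Gaussian factor is 1 and C_max = M/(n_e·A·√(4πDt)), where n_e·A is the pore area the mass is dissolved in.
√(4πDt) = √(4π × 0.103 × 9.46) = 3.499 m, so C_max = 41.0/(0.28 × 166 × 3.499) = 0.252 kg/m³.

0.252 kg/m³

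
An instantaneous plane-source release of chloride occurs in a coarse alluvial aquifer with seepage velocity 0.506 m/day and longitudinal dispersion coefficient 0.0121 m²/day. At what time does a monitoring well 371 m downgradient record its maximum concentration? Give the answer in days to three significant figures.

For the 1D instantaneous-source solution, setting ∂C/∂t = 0 at fixed x gives v²t² + 2Dt − x² = 0, so t = (√(D² + v²x²) − D)/v².
√(D² + v²x²) = √(0.0121² + 0.506² × 371²) = 187.7; v² = 0.256036.
t = (187.7 − 0.0121)/0.256036 = 733 days (vs. the pure-advection estimate x/v = 733 d).

733 days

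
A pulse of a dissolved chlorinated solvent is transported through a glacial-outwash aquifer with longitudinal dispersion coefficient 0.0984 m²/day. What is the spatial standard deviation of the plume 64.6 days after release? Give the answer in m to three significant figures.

3.57 m

Dispersive spreading gives a Gaussian with σ² = 2Dt; advection only shifts the center.
σ = √(2 × 0.0984 × 64.6) = 3.57 m.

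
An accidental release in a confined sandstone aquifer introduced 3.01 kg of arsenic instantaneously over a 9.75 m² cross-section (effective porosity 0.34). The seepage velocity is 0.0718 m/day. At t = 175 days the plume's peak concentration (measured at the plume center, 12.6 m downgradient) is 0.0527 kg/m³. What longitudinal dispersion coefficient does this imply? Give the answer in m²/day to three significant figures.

0.135 m²/day

At the plume center C_max = M/(n_e·A·√(4πDt)), so D = M²/(4πt·(n_e·A·C_max)²).
n_e·A·C_max = 0.34 × 9.75 × 0.0527 = 0.1747 kg/m.
D = 3.01²/(4π × 175 × 0.1747²) = 0.135 m²/day.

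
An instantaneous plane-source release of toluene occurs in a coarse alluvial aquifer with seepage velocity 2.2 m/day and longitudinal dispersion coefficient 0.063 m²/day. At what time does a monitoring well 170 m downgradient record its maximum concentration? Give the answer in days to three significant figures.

For the 1D instantaneous-source solution, setting ∂C/∂t = 0 at fixed x gives v²t² + 2Dt − x² = 0, so t = (√(D² + v²x²) − D)/v².
√(D² + v²x²) = √(0.063² + 2.2² × 170²) = 374.0; v² = 4.84.
t = (374.0 − 0.063)/4.84 = 77.3 days (vs. the pure-advection estimate x/v = 77.3 d).

77.3 days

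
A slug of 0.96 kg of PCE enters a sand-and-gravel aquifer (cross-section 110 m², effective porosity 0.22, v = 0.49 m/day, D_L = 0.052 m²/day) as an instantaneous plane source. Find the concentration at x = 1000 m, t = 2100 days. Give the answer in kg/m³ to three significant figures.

For an instantaneous plane source, C(x,t) = M/(n_e·A·√(4πDt)) · exp(−(x−vt)²/(4Dt)), with n_e·A the pore (flow) area.
Plume center vt = 0.49 × 2100 = 1029 m, so the well at 1000 m is 29 m upgradient of the peak.
√(4πDt) = 37.04 m, giving peak height M/(n_e·A·√(4πDt)) = 0.96/(0.22 × 110 × 37.04) = 0.001071 kg/m³.
(x−vt)²/(4Dt) = (-29)²/(4 × 0.052 × 2100) = 1.925; exp(−1.925) = 0.1459.
C = 0.001071 × 0.1459 = 0.000156 kg/m³.

0.000156 kg/m³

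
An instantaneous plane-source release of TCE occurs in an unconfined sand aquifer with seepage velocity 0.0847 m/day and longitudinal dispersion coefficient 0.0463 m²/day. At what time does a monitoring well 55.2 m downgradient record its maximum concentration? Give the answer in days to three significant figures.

645 days

For the 1D instantaneous-source solution, setting ∂C/∂t = 0 at fixed x gives v²t² + 2Dt − x² = 0, so t = (√(D² + v²x²) − D)/v².
√(D² + v²x²) = √(0.0463² + 0.0847² × 55.2²) = 4.676; v² = 0.00717409.
t = (4.676 − 0.0463)/0.00717409 = 645 days (vs. the pure-advection estimate x/v = 652 d).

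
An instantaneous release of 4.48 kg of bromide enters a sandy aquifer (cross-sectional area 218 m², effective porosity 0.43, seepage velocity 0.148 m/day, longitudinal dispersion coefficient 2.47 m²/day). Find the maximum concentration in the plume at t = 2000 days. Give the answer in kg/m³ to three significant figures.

The peak of an instantaneous 1D plume sits at x = vt; there the Gaussian factor is 1 and C_max = M/(n_e·A·√(4πDt)), where n_e·A is the pore area the mass is dissolved in.
√(4πDt) = √(4π × 2.47 × 2000) = 249.2 m, so C_max = 4.48/(0.43 × 218 × 249.2) = 0.000192 kg/m³.

0.000192 kg/m³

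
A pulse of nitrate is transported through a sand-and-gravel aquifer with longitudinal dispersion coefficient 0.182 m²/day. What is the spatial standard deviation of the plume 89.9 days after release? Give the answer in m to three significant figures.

Dispersive spreading gives a Gaussian with σ² = 2Dt; advection only shifts the center.
σ = √(2 × 0.182 × 89.9) = 5.72 m.

5.72 m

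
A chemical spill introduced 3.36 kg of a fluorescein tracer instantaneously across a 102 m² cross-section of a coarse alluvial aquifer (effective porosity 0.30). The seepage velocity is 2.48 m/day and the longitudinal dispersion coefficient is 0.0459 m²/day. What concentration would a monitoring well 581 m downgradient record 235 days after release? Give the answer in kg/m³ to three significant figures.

0.00875 kg/m³

For an instantaneous plane source, C(x,t) = M/(n_e·A·√(4πDt)) · exp(−(x−vt)²/(4Dt)), with n_e·A the pore (flow) area.
Plume center vt = 2.48 × 235 = 582.8 m, so the well at 581 m is 1.8 m upgradient of the peak.
√(4πDt) = 11.64 m, giving peak height M/(n_e·A·√(4πDt)) = 3.36/(0.30 × 102 × 11.64) = 0.009433 kg/m³.
(x−vt)²/(4Dt) = (-1.8)²/(4 × 0.0459 × 235) = 0.07509; exp(−0.07509) = 0.9277.
C = 0.009433 × 0.9277 = 0.00875 kg/m³.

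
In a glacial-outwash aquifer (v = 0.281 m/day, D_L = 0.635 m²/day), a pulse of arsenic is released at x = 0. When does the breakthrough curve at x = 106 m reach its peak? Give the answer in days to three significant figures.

For the 1D instantaneous-source solution, setting ∂C/∂t = 0 at fixed x gives v²t² + 2Dt − x² = 0, so t = (√(D² + v²x²) − D)/v².
√(D² + v²x²) = √(0.635² + 0.281² × 106²) = 29.79; v² = 0.078961.
t = (29.79 − 0.635)/0.078961 = 369 days (vs. the pure-advection estimate x/v = 377 d).

369 days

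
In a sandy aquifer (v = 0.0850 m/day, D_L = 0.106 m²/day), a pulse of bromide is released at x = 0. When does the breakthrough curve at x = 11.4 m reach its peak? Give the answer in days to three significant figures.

120 days

For the 1D instantaneous-source solution, setting ∂C/∂t = 0 at fixed x gives v²t² + 2Dt − x² = 0, so t = (√(D² + v²x²) − D)/v².
√(D² + v²x²) = √(0.106² + 0.0850² × 11.4²) = 0.9748; v² = 0.007225.
t = (0.9748 − 0.106)/0.007225 = 120 days (vs. the pure-advection estimate x/v = 134 d).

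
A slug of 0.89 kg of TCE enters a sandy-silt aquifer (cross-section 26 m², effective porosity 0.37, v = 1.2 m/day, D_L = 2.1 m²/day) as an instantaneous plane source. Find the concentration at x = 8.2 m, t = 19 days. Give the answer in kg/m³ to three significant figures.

For an instantaneous plane source, C(x,t) = M/(n_e·A·√(4πDt)) · exp(−(x−vt)²/(4Dt)), with n_e·A the pore (flow) area.
Plume center vt = 1.2 × 19 = 22.8 m, so the well at 8.2 m is 14.6 m upgradient of the peak.
√(4πDt) = 22.39 m, giving peak height M/(n_e·A·√(4πDt)) = 0.89/(0.37 × 26 × 22.39) = 0.004132 kg/m³.
(x−vt)²/(4Dt) = (-14.6)²/(4 × 2.1 × 19) = 1.336; exp(−1.336) = 0.2629.
C = 0.004132 × 0.2629 = 0.00109 kg/m³.

0.00109 kg/m³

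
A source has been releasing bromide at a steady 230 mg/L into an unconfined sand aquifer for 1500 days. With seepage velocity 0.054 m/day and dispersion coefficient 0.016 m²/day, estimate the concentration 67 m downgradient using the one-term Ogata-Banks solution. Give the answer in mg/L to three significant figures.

225 mg/L

For a continuous step input, C/C₀ ≈ ½·erfc((x−vt)/(2√(Dt))).
vt = 0.054 × 1500 = 81 m and 2√(Dt) = 2√(0.016 × 1500) = 9.798 m.
Argument (x−vt)/(2√(Dt)) = (67 − 81)/9.798 = -1.429; ½·erfc(-1.429) = 0.9784.
C = 230 × 0.9784 = 225 mg/L.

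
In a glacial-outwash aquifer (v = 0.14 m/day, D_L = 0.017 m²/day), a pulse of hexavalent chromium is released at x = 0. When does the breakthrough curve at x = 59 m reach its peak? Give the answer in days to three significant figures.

For the 1D instantaneous-source solution, setting ∂C/∂t = 0 at fixed x gives v²t² + 2Dt − x² = 0, so t = (√(D² + v²x²) − D)/v².
√(D² + v²x²) = √(0.017² + 0.14² × 59²) = 8.260; v² = 0.0196.
t = (8.260 − 0.017)/0.0196 = 421 days (vs. the pure-advection estimate x/v = 421 d).

421 days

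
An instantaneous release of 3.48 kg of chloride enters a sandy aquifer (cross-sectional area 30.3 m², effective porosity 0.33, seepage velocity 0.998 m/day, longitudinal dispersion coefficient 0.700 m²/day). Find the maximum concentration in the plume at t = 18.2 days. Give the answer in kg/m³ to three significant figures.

0.0275 kg/m³

The peak of an instantaneous 1D plume sits at x = vt; there the Gaussian factor is 1 and C_max = M/(n_e·A·√(4πDt)), where n_e·A is the pore area the mass is dissolved in.
√(4πDt) = √(4π × 0.700 × 18.2) = 12.65 m, so C_max = 3.48/(0.33 × 30.3 × 12.65) = 0.0275 kg/m³.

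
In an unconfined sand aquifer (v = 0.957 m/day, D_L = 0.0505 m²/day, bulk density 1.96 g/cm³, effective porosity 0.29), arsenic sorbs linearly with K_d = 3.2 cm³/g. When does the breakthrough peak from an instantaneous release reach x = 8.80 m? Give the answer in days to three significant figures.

207 days

Retardation factor R = 1 + ρ_b·K_d/n = 1 + 1.96 × 3.2/0.29 = 22.63.
Sorption retards both mechanisms: v_R = v/R = 0.04229 m/day, D_R = D/R = 0.002232 m²/day.
Peak time from v_R²t² + 2D_R t − x² = 0: t = (√(D_R² + v_R²x²) − D_R)/v_R².
√(D_R² + v_R²x²) = √(0.002232² + 0.04229² × 8.80²) = 0.3722; v_R² = 0.001788.
t = (0.3722 − 0.002232)/0.001788 = 207 days.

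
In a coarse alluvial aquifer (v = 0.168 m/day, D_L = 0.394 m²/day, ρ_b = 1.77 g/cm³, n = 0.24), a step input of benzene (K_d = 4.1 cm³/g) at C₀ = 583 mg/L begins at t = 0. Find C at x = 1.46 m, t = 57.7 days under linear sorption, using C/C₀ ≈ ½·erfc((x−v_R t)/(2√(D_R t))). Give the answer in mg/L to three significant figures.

99.3 mg/L

Retardation factor R = 1 + ρ_b·K_d/n = 1 + 1.77 × 4.1/0.24 = 31.24.
Sorption retards both mechanisms: v_R = v/R = 0.005378 m/day, D_R = D/R = 0.01261 m²/day.
v_R·t = 0.005378 × 57.7 = 0.3103106 m; 2√(D_R t) = 1.706 m; argument = (1.46 − 0.3103106)/1.706 = 0.6739.
C = C₀ × ½·erfc(0.6739) = 583 × 0.1703 = 99.3 mg/L.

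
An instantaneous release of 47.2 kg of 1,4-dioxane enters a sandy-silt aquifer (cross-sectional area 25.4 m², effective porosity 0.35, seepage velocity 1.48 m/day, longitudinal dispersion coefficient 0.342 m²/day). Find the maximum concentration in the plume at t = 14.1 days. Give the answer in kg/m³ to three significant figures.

The peak of an instantaneous 1D plume sits at x = vt; there the Gaussian factor is 1 and C_max = M/(n_e·A·√(4πDt)), where n_e·A is the pore area the mass is dissolved in.
√(4πDt) = √(4π × 0.342 × 14.1) = 7.784 m, so C_max = 47.2/(0.35 × 25.4 × 7.784) = 0.682 kg/m³.

0.682 kg/m³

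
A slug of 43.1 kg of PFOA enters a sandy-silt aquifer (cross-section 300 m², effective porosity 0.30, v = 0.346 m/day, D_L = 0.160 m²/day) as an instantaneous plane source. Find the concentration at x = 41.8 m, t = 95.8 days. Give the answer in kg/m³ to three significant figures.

For an instantaneous plane source, C(x,t) = M/(n_e·A·√(4πDt)) · exp(−(x−vt)²/(4Dt)), with n_e·A the pore (flow) area.
Plume center vt = 0.346 × 95.8 = 33.1468 m, so the well at 41.8 m is 8.6532 m downgradient of the peak.
√(4πDt) = 13.88 m, giving peak height M/(n_e·A·√(4πDt)) = 43.1/(0.30 × 300 × 13.88) = 0.03450 kg/m³.
(x−vt)²/(4Dt) = (8.6532)²/(4 × 0.160 × 95.8) = 1.221; exp(−1.221) = 0.2949.
C = 0.03450 × 0.2949 = 0.0102 kg/m³.

0.0102 kg/m³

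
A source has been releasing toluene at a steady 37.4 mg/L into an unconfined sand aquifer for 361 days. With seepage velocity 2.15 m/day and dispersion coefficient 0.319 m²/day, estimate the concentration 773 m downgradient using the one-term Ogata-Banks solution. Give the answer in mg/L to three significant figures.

21.8 mg/L

For a continuous step input, C/C₀ ≈ ½·erfc((x−vt)/(2√(Dt))).
vt = 2.15 × 361 = 776.15 m and 2√(Dt) = 2√(0.319 × 361) = 21.46 m.
Argument (x−vt)/(2√(Dt)) = (773 − 776.15)/21.46 = -0.1468; ½·erfc(-0.1468) = 0.5822.
C = 37.4 × 0.5822 = 21.8 mg/L.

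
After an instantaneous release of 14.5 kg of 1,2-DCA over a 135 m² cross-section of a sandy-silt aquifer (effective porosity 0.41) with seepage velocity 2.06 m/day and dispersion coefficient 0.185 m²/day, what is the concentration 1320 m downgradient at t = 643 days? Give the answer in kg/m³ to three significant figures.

0.00648 kg/m³

For an instantaneous plane source, C(x,t) = M/(n_e·A·√(4πDt)) · exp(−(x−vt)²/(4Dt)), with n_e·A the pore (flow) area.
Plume center vt = 2.06 × 643 = 1324.58 m, so the well at 1320 m is 4.58 m upgradient of the peak.
√(4πDt) = 38.66 m, giving peak height M/(n_e·A·√(4πDt)) = 14.5/(0.41 × 135 × 38.66) = 0.006776 kg/m³.
(x−vt)²/(4Dt) = (-4.58)²/(4 × 0.185 × 643) = 0.04408; exp(−0.04408) = 0.9569.
C = 0.006776 × 0.9569 = 0.00648 kg/m³.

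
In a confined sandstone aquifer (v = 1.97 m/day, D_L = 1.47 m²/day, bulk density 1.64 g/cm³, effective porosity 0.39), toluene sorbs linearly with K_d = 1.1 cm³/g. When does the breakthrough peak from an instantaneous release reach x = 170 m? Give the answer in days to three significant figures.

483 days

Retardation factor R = 1 + ρ_b·K_d/n = 1 + 1.64 × 1.1/0.39 = 5.626.
Sorption retards both mechanisms: v_R = v/R = 0.3502 m/day, D_R = D/R = 0.2613 m²/day.
Peak time from v_R²t² + 2D_R t − x² = 0: t = (√(D_R² + v_R²x²) − D_R)/v_R².
√(D_R² + v_R²x²) = √(0.2613² + 0.3502² × 170²) = 59.53; v_R² = 0.1226.
t = (59.53 − 0.2613)/0.1226 = 483 days.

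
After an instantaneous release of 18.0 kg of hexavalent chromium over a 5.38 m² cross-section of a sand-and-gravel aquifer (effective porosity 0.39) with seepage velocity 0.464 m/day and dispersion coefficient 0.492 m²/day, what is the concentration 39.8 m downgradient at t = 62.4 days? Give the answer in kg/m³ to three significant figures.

0.168 kg/m³

For an instantaneous plane source, C(x,t) = M/(n_e·A·√(4πDt)) · exp(−(x−vt)²/(4Dt)), with n_e·A the pore (flow) area.
Plume center vt = 0.464 × 62.4 = 28.9536 m, so the well at 39.8 m is 10.8464 m downgradient of the peak.
√(4πDt) = 19.64 m, giving peak height M/(n_e·A·√(4πDt)) = 18.0/(0.39 × 5.38 × 19.64) = 0.4368 kg/m³.
(x−vt)²/(4Dt) = (10.8464)²/(4 × 0.492 × 62.4) = 0.9580; exp(−0.9580) = 0.3837.
C = 0.4368 × 0.3837 = 0.168 kg/m³.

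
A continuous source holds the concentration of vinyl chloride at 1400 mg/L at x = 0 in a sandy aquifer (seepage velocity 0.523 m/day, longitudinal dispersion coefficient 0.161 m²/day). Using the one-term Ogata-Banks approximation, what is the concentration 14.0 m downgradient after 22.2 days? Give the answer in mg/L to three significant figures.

For a continuous step input, C/C₀ ≈ ½·erfc((x−vt)/(2√(Dt))).
vt = 0.523 × 22.2 = 11.6106 m and 2√(Dt) = 2√(0.161 × 22.2) = 3.781 m.
Argument (x−vt)/(2√(Dt)) = (14.0 − 11.6106)/3.781 = 0.6319; ½·erfc(0.6319) = 0.1858.
C = 1400 × 0.1858 = 260 mg/L.

260 mg/L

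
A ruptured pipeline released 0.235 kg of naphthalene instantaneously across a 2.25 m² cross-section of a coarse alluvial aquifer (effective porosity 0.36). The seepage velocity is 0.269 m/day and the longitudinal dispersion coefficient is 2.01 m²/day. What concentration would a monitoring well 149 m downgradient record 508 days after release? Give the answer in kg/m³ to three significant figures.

0.00247 kg/m³

For an instantaneous plane source, C(x,t) = M/(n_e·A·√(4πDt)) · exp(−(x−vt)²/(4Dt)), with n_e·A the pore (flow) area.
Plume center vt = 0.269 × 508 = 136.652 m, so the well at 149 m is 12.348 m downgradient of the peak.
√(4πDt) = 113.3 m, giving peak height M/(n_e·A·√(4πDt)) = 0.235/(0.36 × 2.25 × 113.3) = 0.002561 kg/m³.
(x−vt)²/(4Dt) = (12.348)²/(4 × 2.01 × 508) = 0.03733; exp(−0.03733) = 0.9634.
C = 0.002561 × 0.9634 = 0.00247 kg/m³.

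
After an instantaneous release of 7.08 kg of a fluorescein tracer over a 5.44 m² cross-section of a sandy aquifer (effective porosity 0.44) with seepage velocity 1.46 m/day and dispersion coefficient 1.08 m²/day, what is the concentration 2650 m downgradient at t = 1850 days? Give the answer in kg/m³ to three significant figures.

For an instantaneous plane source, C(x,t) = M/(n_e·A·√(4πDt)) · exp(−(x−vt)²/(4Dt)), with n_e·A the pore (flow) area.
Plume center vt = 1.46 × 1850 = 2701 m, so the well at 2650 m is 51 m upgradient of the peak.
√(4πDt) = 158.5 m, giving peak height M/(n_e·A·√(4πDt)) = 7.08/(0.44 × 5.44 × 158.5) = 0.01866 kg/m³.
(x−vt)²/(4Dt) = (-51)²/(4 × 1.08 × 1850) = 0.3255; exp(−0.3255) = 0.7222.
C = 0.01866 × 0.7222 = 0.0135 kg/m³.

0.0135 kg/m³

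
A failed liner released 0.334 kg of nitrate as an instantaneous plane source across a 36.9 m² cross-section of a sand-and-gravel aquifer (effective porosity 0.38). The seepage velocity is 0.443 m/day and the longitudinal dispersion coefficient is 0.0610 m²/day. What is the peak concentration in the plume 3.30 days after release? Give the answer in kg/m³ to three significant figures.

The peak of an instantaneous 1D plume sits at x = vt; there the Gaussian factor is 1 and C_max = M/(n_e·A·√(4πDt)), where n_e·A is the pore area the mass is dissolved in.
√(4πDt) = √(4π × 0.0610 × 3.30) = 1.590 m, so C_max = 0.334/(0.38 × 36.9 × 1.590) = 0.0150 kg/m³.

0.0150 kg/m³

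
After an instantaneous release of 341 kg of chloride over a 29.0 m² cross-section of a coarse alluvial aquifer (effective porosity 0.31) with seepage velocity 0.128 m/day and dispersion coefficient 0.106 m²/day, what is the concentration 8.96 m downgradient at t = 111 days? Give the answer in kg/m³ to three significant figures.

1.74 kg/m³

For an instantaneous plane source, C(x,t) = M/(n_e·A·√(4πDt)) · exp(−(x−vt)²/(4Dt)), with n_e·A the pore (flow) area.
Plume center vt = 0.128 × 111 = 14.208 m, so the well at 8.96 m is 5.248 m upgradient of the peak.
√(4πDt) = 12.16 m, giving peak height M/(n_e·A·√(4πDt)) = 341/(0.31 × 29.0 × 12.16) = 3.119 kg/m³.
(x−vt)²/(4Dt) = (-5.248)²/(4 × 0.106 × 111) = 0.5852; exp(−0.5852) = 0.5570.
C = 3.119 × 0.5570 = 1.74 kg/m³.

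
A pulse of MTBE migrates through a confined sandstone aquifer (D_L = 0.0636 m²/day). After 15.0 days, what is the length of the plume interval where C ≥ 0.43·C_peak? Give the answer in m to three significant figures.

3.59 m

The plume is Gaussian with σ = √(2Dt) = √(2 × 0.0636 × 15.0) = 1.381 m.
C/C_peak = exp(−Δx²/(2σ²)) = 0.43 ⇒ Δx = σ·√(−2 ln 0.43) = 1.381 × 1.299 = 1.794 m.
Width = 2Δx = 3.59 m.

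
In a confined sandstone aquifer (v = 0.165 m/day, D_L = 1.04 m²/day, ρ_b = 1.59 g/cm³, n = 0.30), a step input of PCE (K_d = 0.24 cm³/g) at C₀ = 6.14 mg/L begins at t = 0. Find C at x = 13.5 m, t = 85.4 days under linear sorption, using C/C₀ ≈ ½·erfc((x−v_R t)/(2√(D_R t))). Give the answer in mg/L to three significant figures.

1.26 mg/L

Retardation factor R = 1 + ρ_b·K_d/n = 1 + 1.59 × 0.24/0.30 = 2.272.
Sorption retards both mechanisms: v_R = v/R = 0.07262 m/day, D_R = D/R = 0.4577 m²/day.
v_R·t = 0.07262 × 85.4 = 6.201748 m; 2√(D_R t) = 12.50 m; argument = (13.5 − 6.201748)/12.50 = 0.5839.
C = C₀ × ½·erfc(0.5839) = 6.14 × 0.2045 = 1.26 mg/L.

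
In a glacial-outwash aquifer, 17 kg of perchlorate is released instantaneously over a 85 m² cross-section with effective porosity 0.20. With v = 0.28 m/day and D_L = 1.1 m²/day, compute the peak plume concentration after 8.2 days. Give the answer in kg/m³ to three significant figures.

The peak of an instantaneous 1D plume sits at x = vt; there the Gaussian factor is 1 and C_max = M/(n_e·A·√(4πDt)), where n_e·A is the pore area the mass is dissolved in.
√(4πDt) = √(4π × 1.1 × 8.2) = 10.65 m, so C_max = 17/(0.20 × 85 × 10.65) = 0.0939 kg/m³.

0.0939 kg/m³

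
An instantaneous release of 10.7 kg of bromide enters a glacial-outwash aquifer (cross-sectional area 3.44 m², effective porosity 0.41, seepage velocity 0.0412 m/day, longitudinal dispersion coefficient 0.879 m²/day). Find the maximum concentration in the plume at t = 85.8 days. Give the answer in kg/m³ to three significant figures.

The peak of an instantaneous 1D plume sits at x = vt; there the Gaussian factor is 1 and C_max = M/(n_e·A·√(4πDt)), where n_e·A is the pore area the mass is dissolved in.
√(4πDt) = √(4π × 0.879 × 85.8) = 30.79 m, so C_max = 10.7/(0.41 × 3.44 × 30.79) = 0.246 kg/m³.

0.246 kg/m³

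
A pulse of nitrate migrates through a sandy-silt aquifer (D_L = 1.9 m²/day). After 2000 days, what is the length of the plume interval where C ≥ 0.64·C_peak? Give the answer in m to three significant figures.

The plume is Gaussian with σ = √(2Dt) = √(2 × 1.9 × 2000) = 87.18 m.
C/C_peak = exp(−Δx²/(2σ²)) = 0.64 ⇒ Δx = σ·√(−2 ln 0.64) = 87.18 × 0.9448 = 82.37 m.
Width = 2Δx = 165 m.

165 m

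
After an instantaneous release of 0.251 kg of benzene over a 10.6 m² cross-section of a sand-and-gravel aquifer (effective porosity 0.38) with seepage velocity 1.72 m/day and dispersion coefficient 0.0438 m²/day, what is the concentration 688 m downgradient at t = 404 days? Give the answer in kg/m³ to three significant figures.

For an instantaneous plane source, C(x,t) = M/(n_e·A·√(4πDt)) · exp(−(x−vt)²/(4Dt)), with n_e·A the pore (flow) area.
Plume center vt = 1.72 × 404 = 694.88 m, so the well at 688 m is 6.88 m upgradient of the peak.
√(4πDt) = 14.91 m, giving peak height M/(n_e·A·√(4πDt)) = 0.251/(0.38 × 10.6 × 14.91) = 0.004179 kg/m³.
(x−vt)²/(4Dt) = (-6.88)²/(4 × 0.0438 × 404) = 0.6687; exp(−0.6687) = 0.5124.
C = 0.004179 × 0.5124 = 0.00214 kg/m³.

0.00214 kg/m³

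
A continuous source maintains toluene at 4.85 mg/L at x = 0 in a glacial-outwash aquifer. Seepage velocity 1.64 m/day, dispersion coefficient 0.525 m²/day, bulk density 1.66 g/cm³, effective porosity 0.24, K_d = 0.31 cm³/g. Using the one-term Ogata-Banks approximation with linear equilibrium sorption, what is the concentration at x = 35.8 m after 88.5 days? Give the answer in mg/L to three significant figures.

4.71 mg/L

Retardation factor R = 1 + ρ_b·K_d/n = 1 + 1.66 × 0.31/0.24 = 3.144.
Sorption retards both mechanisms: v_R = v/R = 0.5216 m/day, D_R = D/R = 0.1670 m²/day.
v_R·t = 0.5216 × 88.5 = 46.1616 m; 2√(D_R t) = 7.689 m; argument = (35.8 − 46.1616)/7.689 = -1.348.
C = C₀ × ½·erfc(-1.348) = 4.85 × 0.9717 = 4.71 mg/L.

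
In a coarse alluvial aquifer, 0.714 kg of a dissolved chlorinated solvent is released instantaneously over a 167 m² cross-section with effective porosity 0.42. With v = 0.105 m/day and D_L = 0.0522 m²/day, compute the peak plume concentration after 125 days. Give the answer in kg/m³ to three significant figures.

0.00112 kg/m³

The peak of an instantaneous 1D plume sits at x = vt; there the Gaussian factor is 1 and C_max = M/(n_e·A·√(4πDt)), where n_e·A is the pore area the mass is dissolved in.
√(4πDt) = √(4π × 0.0522 × 125) = 9.055 m, so C_max = 0.714/(0.42 × 167 × 9.055) = 0.00112 kg/m³.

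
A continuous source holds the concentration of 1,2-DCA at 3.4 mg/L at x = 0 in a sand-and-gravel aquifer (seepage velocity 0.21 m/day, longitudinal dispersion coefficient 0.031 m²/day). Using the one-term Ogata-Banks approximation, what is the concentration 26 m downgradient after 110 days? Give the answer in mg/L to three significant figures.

0.454 mg/L

For a continuous step input, C/C₀ ≈ ½·erfc((x−vt)/(2√(Dt))).
vt = 0.21 × 110 = 23.1 m and 2√(Dt) = 2√(0.031 × 110) = 3.693 m.
Argument (x−vt)/(2√(Dt)) = (26 − 23.1)/3.693 = 0.7853; ½·erfc(0.7853) = 0.1334.
C = 3.4 × 0.1334 = 0.454 mg/L.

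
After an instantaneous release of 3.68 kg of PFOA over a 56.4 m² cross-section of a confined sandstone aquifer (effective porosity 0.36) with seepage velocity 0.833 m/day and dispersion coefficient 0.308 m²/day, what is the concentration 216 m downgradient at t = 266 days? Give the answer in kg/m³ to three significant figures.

0.00514 kg/m³

For an instantaneous plane source, C(x,t) = M/(n_e·A·√(4πDt)) · exp(−(x−vt)²/(4Dt)), with n_e·A the pore (flow) area.
Plume center vt = 0.833 × 266 = 221.578 m, so the well at 216 m is 5.578 m upgradient of the peak.
√(4πDt) = 32.09 m, giving peak height M/(n_e·A·√(4πDt)) = 3.68/(0.36 × 56.4 × 32.09) = 0.005648 kg/m³.
(x−vt)²/(4Dt) = (-5.578)²/(4 × 0.308 × 266) = 0.09494; exp(−0.09494) = 0.9094.
C = 0.005648 × 0.9094 = 0.00514 kg/m³.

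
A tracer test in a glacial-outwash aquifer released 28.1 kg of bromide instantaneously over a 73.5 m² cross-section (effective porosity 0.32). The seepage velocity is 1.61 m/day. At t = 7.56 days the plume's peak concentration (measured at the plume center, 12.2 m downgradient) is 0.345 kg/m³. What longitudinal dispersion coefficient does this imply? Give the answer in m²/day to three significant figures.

0.126 m²/day

At the plume center C_max = M/(n_e·A·√(4πDt)), so D = M²/(4πt·(n_e·A·C_max)²).
n_e·A·C_max = 0.32 × 73.5 × 0.345 = 8.114 kg/m.
D = 28.1²/(4π × 7.56 × 8.114²) = 0.126 m²/day.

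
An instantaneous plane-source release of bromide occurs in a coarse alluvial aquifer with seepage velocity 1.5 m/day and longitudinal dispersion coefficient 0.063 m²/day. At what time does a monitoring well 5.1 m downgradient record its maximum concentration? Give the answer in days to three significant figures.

For the 1D instantaneous-source solution, setting ∂C/∂t = 0 at fixed x gives v²t² + 2Dt − x² = 0, so t = (√(D² + v²x²) − D)/v².
√(D² + v²x²) = √(0.063² + 1.5² × 5.1²) = 7.650; v² = 2.25.
t = (7.650 − 0.063)/2.25 = 3.37 days (vs. the pure-advection estimate x/v = 3.40 d).

3.37 days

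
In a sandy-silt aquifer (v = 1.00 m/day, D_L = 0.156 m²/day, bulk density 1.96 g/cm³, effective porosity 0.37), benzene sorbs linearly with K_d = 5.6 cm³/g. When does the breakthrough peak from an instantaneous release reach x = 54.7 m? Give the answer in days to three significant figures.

Retardation factor R = 1 + ρ_b·K_d/n = 1 + 1.96 × 5.6/0.37 = 30.66.
Sorption retards both mechanisms: v_R = v/R = 0.03262 m/day, D_R = D/R = 0.005088 m²/day.
Peak time from v_R²t² + 2D_R t − x² = 0: t = (√(D_R² + v_R²x²) − D_R)/v_R².
√(D_R² + v_R²x²) = √(0.005088² + 0.03262² × 54.7²) = 1.784; v_R² = 0.001064.
t = (1.784 − 0.005088)/0.001064 = 1670 days.

1670 days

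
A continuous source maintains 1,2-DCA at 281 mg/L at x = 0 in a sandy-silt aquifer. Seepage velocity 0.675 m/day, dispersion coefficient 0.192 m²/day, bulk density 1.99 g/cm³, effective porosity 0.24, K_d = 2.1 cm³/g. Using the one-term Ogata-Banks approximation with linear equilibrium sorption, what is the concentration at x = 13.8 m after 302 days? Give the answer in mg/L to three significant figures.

Retardation factor R = 1 + ρ_b·K_d/n = 1 + 1.99 × 2.1/0.24 = 18.41.
Sorption retards both mechanisms: v_R = v/R = 0.03666 m/day, D_R = D/R = 0.01043 m²/day.
v_R·t = 0.03666 × 302 = 11.07132 m; 2√(D_R t) = 3.550 m; argument = (13.8 − 11.07132)/3.550 = 0.7686.
C = C₀ × ½·erfc(0.7686) = 281 × 0.1385 = 38.9 mg/L.

38.9 mg/L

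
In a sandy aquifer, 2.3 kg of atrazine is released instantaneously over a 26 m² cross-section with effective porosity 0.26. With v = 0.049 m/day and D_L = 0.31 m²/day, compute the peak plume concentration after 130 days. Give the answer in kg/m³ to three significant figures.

The peak of an instantaneous 1D plume sits at x = vt; there the Gaussian factor is 1 and C_max = M/(n_e·A·√(4πDt)), where n_e·A is the pore area the mass is dissolved in.
√(4πDt) = √(4π × 0.31 × 130) = 22.50 m, so C_max = 2.3/(0.26 × 26 × 22.50) = 0.0151 kg/m³.

0.0151 kg/m³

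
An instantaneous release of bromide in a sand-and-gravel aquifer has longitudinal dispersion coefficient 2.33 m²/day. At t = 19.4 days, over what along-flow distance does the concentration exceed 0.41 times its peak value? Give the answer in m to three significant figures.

25.4 m

The plume is Gaussian with σ = √(2Dt) = √(2 × 2.33 × 19.4) = 9.508 m.
C/C_peak = exp(−Δx²/(2σ²)) = 0.41 ⇒ Δx = σ·√(−2 ln 0.41) = 9.508 × 1.335 = 12.69 m.
Width = 2Δx = 25.4 m.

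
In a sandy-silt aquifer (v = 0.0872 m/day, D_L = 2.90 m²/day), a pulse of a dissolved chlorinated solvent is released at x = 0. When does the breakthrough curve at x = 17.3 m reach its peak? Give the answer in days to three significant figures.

48.5 days

For the 1D instantaneous-source solution, setting ∂C/∂t = 0 at fixed x gives v²t² + 2Dt − x² = 0, so t = (√(D² + v²x²) − D)/v².
√(D² + v²x²) = √(2.90² + 0.0872² × 17.3²) = 3.269; v² = 0.00760384.
t = (3.269 − 2.90)/0.00760384 = 48.5 days (vs. the pure-advection estimate x/v = 198 d).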